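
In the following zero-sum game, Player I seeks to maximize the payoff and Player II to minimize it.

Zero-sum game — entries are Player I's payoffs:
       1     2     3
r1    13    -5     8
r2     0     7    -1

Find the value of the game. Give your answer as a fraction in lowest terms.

Column 1 is strictly dominated by 3 for Player II (it gives Player I more in every row).
The remaining 2×2 game on (r1, r2) × (2, 3) has no saddle point. Let Player I play r1 with probability p; indifference gives −5p + 7(1−p) = 8p − (1−p), so p = 8/21.
Similarly Player II's optimal q on 2 is 3/7, and the value is -5·(3/7) + (8)·(4/7) = 17/7.

17/7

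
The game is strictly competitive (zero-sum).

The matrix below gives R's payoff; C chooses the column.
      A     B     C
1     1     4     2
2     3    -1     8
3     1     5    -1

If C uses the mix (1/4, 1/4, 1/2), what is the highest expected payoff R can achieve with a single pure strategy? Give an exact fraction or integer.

9/2

1: (1)·(1/4) + (4)·(1/4) + (2)·(1/2) = 9/4.
2: (3)·(1/4) + (-1)·(1/4) + (8)·(1/2) = 9/2.
3: (1)·(1/4) + (5)·(1/4) + (-1)·(1/2) = 1.
The best pure response is 2 with expected payoff 9/2.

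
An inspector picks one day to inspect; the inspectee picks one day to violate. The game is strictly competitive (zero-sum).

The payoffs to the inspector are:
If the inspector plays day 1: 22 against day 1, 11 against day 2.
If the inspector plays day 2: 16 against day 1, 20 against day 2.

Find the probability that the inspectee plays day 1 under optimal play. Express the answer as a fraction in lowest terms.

3/5

Row minima are 11 and 16, so the inspector's maximin is 16; column maxima are 22 and 20, so the inspectee's minimax is 20. These differ, so the equilibrium is in mixed strategies.
Let the inspectee play day 1 with probability q. The inspector is indifferent when 22q + 11(1−q) = 16q + 20(1−q), giving q = 3/5.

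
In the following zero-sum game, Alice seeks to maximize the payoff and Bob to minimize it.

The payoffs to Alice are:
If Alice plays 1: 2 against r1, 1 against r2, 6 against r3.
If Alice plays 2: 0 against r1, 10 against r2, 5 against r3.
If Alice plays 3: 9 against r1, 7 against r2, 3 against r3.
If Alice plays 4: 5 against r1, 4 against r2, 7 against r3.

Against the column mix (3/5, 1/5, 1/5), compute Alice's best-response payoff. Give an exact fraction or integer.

37/5

1: (2)·(3/5) + (1)·(1/5) + (6)·(1/5) = 13/5.
2: (0)·(3/5) + (10)·(1/5) + (5)·(1/5) = 3.
3: (9)·(3/5) + (7)·(1/5) + (3)·(1/5) = 37/5.
4: (5)·(3/5) + (4)·(1/5) + (7)·(1/5) = 26/5.
The best pure response is 3 with expected payoff 37/5.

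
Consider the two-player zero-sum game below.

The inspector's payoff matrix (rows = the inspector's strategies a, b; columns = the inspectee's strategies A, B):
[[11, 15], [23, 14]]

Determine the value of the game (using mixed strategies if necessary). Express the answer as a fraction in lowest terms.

191/13

Row minima are 11 and 14, so the inspector's maximin is 14; column maxima are 23 and 15, so the inspectee's minimax is 15. These differ, so the equilibrium is in mixed strategies.
Let the inspector play a with probability p. The inspectee is indifferent when 11p + 23(1−p) = 15p + 14(1−p), giving p = 9/13.
Let the inspectee play A with probability q. The inspector is indifferent when 11q + 15(1−q) = 23q + 14(1−q), giving q = 1/13.
The value is 11·(1/13) + (15)·(12/13) = 191/13.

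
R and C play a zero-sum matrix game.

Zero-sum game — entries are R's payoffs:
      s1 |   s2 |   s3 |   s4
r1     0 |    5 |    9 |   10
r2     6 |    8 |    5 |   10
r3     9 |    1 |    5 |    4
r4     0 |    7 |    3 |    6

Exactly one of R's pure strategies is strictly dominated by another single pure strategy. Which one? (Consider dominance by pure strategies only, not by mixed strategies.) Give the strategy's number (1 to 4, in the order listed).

Compare r4 with r2: 6 > 0, 8 > 7, 5 > 3, 10 > 6.
So r2 strictly dominates r4 for R; r4 is strictly dominated.

4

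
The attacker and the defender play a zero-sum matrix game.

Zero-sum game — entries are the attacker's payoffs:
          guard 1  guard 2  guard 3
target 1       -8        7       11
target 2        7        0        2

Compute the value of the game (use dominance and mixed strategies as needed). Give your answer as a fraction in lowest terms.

49/22

Column guard 3 is strictly dominated by guard 2 for the defender (it gives the attacker more in every row).
The remaining 2×2 game on (target 1, target 2) × (guard 1, guard 2) has no saddle point. Let the attacker play target 1 with probability p; indifference gives −8p + 7(1−p) = 7p, so p = 7/22.
Similarly the defender's optimal q on guard 1 is 7/22, and the value is -8·(7/22) + (7)·(15/22) = 49/22.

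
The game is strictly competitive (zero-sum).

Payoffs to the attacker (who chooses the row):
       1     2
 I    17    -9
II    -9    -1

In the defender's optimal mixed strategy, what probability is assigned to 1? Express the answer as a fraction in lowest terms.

Row minima are -9 and -9, so the attacker's maximin is -9; column maxima are 17 and -1, so the defender's minimax is -1. These differ, so the equilibrium is in mixed strategies.
Let the defender play 1 with probability q. The attacker is indifferent when 17q − 9(1−q) = −9q − (1−q), giving q = 4/17.

4/17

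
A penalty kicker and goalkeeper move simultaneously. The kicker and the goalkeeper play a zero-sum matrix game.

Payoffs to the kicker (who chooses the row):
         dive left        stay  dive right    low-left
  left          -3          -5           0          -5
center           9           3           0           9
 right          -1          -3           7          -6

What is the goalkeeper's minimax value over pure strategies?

The worst case (largest entry) in each column is dive left: 9, stay: 3, dive right: 7, low-left: 9.
The best (smallest) of these is 3.

3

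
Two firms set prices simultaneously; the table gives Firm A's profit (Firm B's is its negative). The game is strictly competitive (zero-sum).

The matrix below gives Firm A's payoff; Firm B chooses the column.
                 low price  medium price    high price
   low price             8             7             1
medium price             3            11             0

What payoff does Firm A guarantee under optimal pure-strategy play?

1

Row minima: 1, 0 → Firm A's maximin is 1.
Column maxima: 8, 11, 1 → Firm B's minimax is 1.
They coincide at (low price, high price), so the value is 1.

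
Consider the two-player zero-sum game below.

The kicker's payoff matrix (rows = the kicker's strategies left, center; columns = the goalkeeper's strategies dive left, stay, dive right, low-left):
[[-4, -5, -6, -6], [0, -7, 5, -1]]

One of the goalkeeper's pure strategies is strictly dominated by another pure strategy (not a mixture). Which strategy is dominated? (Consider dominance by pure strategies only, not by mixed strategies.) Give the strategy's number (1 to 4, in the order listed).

The goalkeeper prefers columns that give the kicker less. Compare dive left with stay: -5 < -4, -7 < 0.
So stay strictly dominates dive left for the goalkeeper; dive left is strictly dominated.

1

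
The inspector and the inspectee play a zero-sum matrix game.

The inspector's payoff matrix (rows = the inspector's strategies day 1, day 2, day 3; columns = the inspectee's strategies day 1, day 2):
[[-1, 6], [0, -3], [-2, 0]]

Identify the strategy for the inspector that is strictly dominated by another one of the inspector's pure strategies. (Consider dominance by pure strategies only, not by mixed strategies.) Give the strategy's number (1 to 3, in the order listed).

Compare day 3 with day 1: -1 > -2, 6 > 0.
So day 1 strictly dominates day 3 for the inspector; day 3 is strictly dominated.

3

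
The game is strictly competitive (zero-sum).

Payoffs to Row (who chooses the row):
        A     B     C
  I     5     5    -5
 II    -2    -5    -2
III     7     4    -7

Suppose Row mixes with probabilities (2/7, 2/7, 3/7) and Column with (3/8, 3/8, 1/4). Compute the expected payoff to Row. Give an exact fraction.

Against (3/8, 3/8, 1/4), each row's expected payoff is I: 5/2; II: -25/8; III: 19/8.
Taking the (2/7, 2/7, 3/7)-weighted average: (2/7)·(5/2) + (2/7)·(-25/8) + (3/7)·(19/8) = 47/56.

47/56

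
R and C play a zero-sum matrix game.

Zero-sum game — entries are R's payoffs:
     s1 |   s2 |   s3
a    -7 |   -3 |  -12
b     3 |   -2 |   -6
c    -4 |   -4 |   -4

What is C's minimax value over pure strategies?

The worst case (largest entry) in each column is s1: 3, s2: -2, s3: -4.
The best (smallest) of these is -4.

-4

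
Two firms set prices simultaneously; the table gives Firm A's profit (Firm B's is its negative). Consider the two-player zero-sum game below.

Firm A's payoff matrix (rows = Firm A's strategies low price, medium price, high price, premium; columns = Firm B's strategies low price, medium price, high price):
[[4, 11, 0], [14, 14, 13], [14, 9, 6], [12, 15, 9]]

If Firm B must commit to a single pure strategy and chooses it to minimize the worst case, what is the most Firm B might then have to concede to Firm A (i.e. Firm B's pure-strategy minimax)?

The worst case (largest entry) in each column is low price: 14, medium price: 15, high price: 13.
The best (smallest) of these is 13.

13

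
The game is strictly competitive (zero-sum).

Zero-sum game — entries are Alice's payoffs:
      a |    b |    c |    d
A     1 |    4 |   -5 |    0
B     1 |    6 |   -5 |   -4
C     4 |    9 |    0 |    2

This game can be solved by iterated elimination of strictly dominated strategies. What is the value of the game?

Column b is strictly dominated by a for Bob (1<4, 1<6, 4<9); eliminate b.
Row A is strictly dominated by row C (4>1, 0>-5, 2>0); eliminate A.
Column a is strictly dominated by c for Bob (-5<1, 0<4); eliminate a.
Column d is strictly dominated by c for Bob (-5<-4, 0<2); eliminate d.
Row B is strictly dominated by row C (0>-5); eliminate B.
Only (C, c) remains, with payoff 0.

0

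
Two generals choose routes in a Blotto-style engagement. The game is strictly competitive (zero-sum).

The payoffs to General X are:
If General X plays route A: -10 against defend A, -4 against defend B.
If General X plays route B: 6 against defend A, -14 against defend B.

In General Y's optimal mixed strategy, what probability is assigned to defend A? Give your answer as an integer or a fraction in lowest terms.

5/13

Row minima are -10 and -14, so General X's maximin is -10; column maxima are 6 and -4, so General Y's minimax is -4. These differ, so the equilibrium is in mixed strategies.
Let General Y play defend A with probability q. General X is indifferent when −10q − 4(1−q) = 6q − 14(1−q), giving q = 5/13.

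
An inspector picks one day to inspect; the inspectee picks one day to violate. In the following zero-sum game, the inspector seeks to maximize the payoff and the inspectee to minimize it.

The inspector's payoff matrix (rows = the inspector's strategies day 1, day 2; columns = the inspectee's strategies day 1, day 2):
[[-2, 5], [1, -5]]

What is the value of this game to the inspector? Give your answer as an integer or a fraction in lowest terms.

-5/13

Row minima are -2 and -5, so the inspector's maximin is -2; column maxima are 1 and 5, so the inspectee's minimax is 1. These differ, so the equilibrium is in mixed strategies.
Let the inspector play day 1 with probability p. The inspectee is indifferent when −2p + (1−p) = 5p − 5(1−p), giving p = 6/13.
Let the inspectee play day 1 with probability q. The inspector is indifferent when −2q + 5(1−q) = q − 5(1−q), giving q = 10/13.
The value is -2·(10/13) + (5)·(3/13) = -5/13.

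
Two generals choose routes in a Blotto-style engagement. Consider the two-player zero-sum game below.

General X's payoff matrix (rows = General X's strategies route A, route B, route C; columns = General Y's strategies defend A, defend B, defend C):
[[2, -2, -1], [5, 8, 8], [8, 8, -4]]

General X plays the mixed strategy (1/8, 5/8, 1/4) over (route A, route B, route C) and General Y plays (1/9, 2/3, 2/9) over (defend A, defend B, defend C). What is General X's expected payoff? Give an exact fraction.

Against (1/9, 2/3, 2/9), each row's expected payoff is route A: -4/3; route B: 23/3; route C: 16/3.
Taking the (1/8, 5/8, 1/4)-weighted average: (1/8)·(-4/3) + (5/8)·(23/3) + (1/4)·(16/3) = 143/24.

143/24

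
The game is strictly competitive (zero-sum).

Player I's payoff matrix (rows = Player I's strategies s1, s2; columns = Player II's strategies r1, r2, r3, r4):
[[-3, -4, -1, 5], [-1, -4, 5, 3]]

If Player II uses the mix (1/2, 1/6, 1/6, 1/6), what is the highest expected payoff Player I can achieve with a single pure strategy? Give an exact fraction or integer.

s1: (-3)·(1/2) + (-4)·(1/6) + (-1)·(1/6) + (5)·(1/6) = -3/2.
s2: (-1)·(1/2) + (-4)·(1/6) + (5)·(1/6) + (3)·(1/6) = 1/6.
The best pure response is s2 with expected payoff 1/6.

1/6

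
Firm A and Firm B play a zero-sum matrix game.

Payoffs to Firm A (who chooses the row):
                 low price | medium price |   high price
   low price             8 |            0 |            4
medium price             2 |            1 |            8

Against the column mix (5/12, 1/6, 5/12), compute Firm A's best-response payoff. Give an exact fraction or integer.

low price: (8)·(5/12) + (0)·(1/6) + (4)·(5/12) = 5.
medium price: (2)·(5/12) + (1)·(1/6) + (8)·(5/12) = 13/3.
The best pure response is low price with expected payoff 5.

5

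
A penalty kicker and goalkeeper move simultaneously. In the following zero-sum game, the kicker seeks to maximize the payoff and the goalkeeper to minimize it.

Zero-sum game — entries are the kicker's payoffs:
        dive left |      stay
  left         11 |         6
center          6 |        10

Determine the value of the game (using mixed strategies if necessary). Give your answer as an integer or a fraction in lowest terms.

Row minima are 6 and 6, so the kicker's maximin is 6; column maxima are 11 and 10, so the goalkeeper's minimax is 10. These differ, so the equilibrium is in mixed strategies.
Let the kicker play left with probability p. The goalkeeper is indifferent when 11p + 6(1−p) = 6p + 10(1−p), giving p = 4/9.
Let the goalkeeper play dive left with probability q. The kicker is indifferent when 11q + 6(1−q) = 6q + 10(1−q), giving q = 4/9.
The value is 11·(4/9) + (6)·(5/9) = 74/9.

74/9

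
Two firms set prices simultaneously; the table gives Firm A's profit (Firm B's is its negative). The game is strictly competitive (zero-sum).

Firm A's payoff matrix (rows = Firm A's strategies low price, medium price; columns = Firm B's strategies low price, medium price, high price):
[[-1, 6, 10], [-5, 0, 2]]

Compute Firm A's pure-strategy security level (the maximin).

The worst-case payoff for each row is low price: -1, medium price: -5.
The best of these is -1.

-1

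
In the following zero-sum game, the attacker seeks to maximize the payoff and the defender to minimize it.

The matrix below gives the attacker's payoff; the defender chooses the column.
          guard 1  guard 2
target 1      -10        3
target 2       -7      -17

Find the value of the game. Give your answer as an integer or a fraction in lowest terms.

Row minima are -10 and -17, so the attacker's maximin is -10; column maxima are -7 and 3, so the defender's minimax is -7. These differ, so the equilibrium is in mixed strategies.
Let the attacker play target 1 with probability p. The defender is indifferent when −10p − 7(1−p) = 3p − 17(1−p), giving p = 10/23.
Let the defender play guard 1 with probability q. The attacker is indifferent when −10q + 3(1−q) = −7q − 17(1−q), giving q = 20/23.
The value is -10·(20/23) + (3)·(3/23) = -191/23.

-191/23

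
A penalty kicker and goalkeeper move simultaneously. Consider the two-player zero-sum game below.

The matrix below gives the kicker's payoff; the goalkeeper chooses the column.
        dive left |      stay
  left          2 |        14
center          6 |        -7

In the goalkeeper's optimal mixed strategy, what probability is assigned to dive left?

Row minima are 2 and -7, so the kicker's maximin is 2; column maxima are 6 and 14, so the goalkeeper's minimax is 6. These differ, so the equilibrium is in mixed strategies.
Let the goalkeeper play dive left with probability q. The kicker is indifferent when 2q + 14(1−q) = 6q − 7(1−q), giving q = 21/25.

21/25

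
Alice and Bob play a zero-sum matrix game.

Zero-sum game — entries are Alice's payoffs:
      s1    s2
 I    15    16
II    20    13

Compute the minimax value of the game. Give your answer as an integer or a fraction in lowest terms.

125/8

Row minima are 15 and 13, so Alice's maximin is 15; column maxima are 20 and 16, so Bob's minimax is 16. These differ, so the equilibrium is in mixed strategies.
Let Alice play I with probability p. Bob is indifferent when 15p + 20(1−p) = 16p + 13(1−p), giving p = 7/8.
Let Bob play s1 with probability q. Alice is indifferent when 15q + 16(1−q) = 20q + 13(1−q), giving q = 3/8.
The value is 15·(3/8) + (16)·(5/8) = 125/8.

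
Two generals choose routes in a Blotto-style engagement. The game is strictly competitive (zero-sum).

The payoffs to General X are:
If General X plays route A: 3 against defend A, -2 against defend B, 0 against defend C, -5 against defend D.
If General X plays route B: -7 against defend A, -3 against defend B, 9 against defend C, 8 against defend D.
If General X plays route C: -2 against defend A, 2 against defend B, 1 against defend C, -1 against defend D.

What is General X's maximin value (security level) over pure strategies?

The worst-case payoff for each row is route A: -5, route B: -7, route C: -2.
The best of these is -2.

-2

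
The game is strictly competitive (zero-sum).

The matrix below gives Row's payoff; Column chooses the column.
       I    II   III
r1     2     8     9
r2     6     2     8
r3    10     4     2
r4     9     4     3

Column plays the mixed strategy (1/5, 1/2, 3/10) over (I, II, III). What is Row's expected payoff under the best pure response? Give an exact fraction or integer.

71/10

r1: (2)·(1/5) + (8)·(1/2) + (9)·(3/10) = 71/10.
r2: (6)·(1/5) + (2)·(1/2) + (8)·(3/10) = 23/5.
r3: (10)·(1/5) + (4)·(1/2) + (2)·(3/10) = 23/5.
r4: (9)·(1/5) + (4)·(1/2) + (3)·(3/10) = 47/10.
The best pure response is r1 with expected payoff 71/10.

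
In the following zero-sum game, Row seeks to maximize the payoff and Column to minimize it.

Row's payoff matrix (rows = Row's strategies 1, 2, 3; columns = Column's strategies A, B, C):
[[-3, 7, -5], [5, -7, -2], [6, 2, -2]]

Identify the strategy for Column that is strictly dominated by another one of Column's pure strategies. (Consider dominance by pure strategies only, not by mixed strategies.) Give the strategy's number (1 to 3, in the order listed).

1

Column prefers columns that give Row less. Compare A with C: -5 < -3, -2 < 5, -2 < 6.
So C strictly dominates A for Column; A is strictly dominated.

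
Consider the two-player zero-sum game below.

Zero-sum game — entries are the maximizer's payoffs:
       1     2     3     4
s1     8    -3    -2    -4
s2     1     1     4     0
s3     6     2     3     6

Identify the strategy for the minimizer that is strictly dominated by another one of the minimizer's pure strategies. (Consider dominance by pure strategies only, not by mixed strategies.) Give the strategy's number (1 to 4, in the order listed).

3

The minimizer prefers columns that give the maximizer less. Compare 3 with 2: -3 < -2, 1 < 4, 2 < 3.
So 2 strictly dominates 3 for the minimizer; 3 is strictly dominated.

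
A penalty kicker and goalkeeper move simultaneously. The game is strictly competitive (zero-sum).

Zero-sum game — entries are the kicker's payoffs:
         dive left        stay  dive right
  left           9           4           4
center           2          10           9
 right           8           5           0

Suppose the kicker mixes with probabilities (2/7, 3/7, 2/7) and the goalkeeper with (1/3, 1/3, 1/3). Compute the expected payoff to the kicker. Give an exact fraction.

41/7

Against (1/3, 1/3, 1/3), each row's expected payoff is left: 17/3; center: 7; right: 13/3.
Taking the (2/7, 3/7, 2/7)-weighted average: (2/7)·(17/3) + (3/7)·(7) + (2/7)·(13/3) = 41/7.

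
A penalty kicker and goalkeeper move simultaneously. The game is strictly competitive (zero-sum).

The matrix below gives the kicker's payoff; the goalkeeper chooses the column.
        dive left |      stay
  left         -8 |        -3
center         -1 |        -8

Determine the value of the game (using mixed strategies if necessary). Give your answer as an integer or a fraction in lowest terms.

Row minima are -8 and -8, so the kicker's maximin is -8; column maxima are -1 and -3, so the goalkeeper's minimax is -3. These differ, so the equilibrium is in mixed strategies.
Let the kicker play left with probability p. The goalkeeper is indifferent when −8p − (1−p) = −3p − 8(1−p), giving p = 7/12.
Let the goalkeeper play dive left with probability q. The kicker is indifferent when −8q − 3(1−q) = −q − 8(1−q), giving q = 5/12.
The value is -8·(5/12) + (-3)·(7/12) = -61/12.

-61/12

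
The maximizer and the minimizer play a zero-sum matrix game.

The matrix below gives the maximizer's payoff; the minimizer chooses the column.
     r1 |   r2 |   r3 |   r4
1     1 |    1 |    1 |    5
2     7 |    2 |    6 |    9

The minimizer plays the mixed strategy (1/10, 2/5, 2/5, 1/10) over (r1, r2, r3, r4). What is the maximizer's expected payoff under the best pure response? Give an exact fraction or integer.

1: (1)·(1/10) + (1)·(2/5) + (1)·(2/5) + (5)·(1/10) = 7/5.
2: (7)·(1/10) + (2)·(2/5) + (6)·(2/5) + (9)·(1/10) = 24/5.
The best pure response is 2 with expected payoff 24/5.

24/5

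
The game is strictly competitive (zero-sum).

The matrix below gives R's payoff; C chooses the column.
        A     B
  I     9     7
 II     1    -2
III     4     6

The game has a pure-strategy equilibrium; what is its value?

7

Row minima: 7, -2, 4 → R's maximin is 7.
Column maxima: 9, 7 → C's minimax is 7.
They coincide at (I, B), so the value is 7.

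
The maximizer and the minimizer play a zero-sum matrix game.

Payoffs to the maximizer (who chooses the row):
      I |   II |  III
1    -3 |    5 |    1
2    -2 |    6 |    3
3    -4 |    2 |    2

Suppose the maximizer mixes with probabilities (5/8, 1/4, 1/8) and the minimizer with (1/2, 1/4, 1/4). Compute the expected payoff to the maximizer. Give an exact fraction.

Against (1/2, 1/4, 1/4), each row's expected payoff is 1: 0; 2: 5/4; 3: -1.
Taking the (5/8, 1/4, 1/8)-weighted average: (5/8)·(0) + (1/4)·(5/4) + (1/8)·(-1) = 3/16.

3/16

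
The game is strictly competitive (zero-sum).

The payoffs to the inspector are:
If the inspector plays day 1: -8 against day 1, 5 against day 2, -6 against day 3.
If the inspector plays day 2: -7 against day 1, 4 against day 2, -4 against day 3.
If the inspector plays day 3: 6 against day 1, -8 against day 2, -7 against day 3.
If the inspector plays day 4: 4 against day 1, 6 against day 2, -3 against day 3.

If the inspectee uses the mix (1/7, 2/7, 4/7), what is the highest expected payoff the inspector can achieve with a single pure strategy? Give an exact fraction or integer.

4/7

day 1: (-8)·(1/7) + (5)·(2/7) + (-6)·(4/7) = -22/7.
day 2: (-7)·(1/7) + (4)·(2/7) + (-4)·(4/7) = -15/7.
day 3: (6)·(1/7) + (-8)·(2/7) + (-7)·(4/7) = -38/7.
day 4: (4)·(1/7) + (6)·(2/7) + (-3)·(4/7) = 4/7.
The best pure response is day 4 with expected payoff 4/7.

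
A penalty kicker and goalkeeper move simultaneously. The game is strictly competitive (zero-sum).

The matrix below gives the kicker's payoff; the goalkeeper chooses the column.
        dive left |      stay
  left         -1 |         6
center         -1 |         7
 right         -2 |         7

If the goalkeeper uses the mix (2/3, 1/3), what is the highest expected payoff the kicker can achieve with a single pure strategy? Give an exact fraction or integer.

5/3

left: (-1)·(2/3) + (6)·(1/3) = 4/3.
center: (-1)·(2/3) + (7)·(1/3) = 5/3.
right: (-2)·(2/3) + (7)·(1/3) = 1.
The best pure response is center with expected payoff 5/3.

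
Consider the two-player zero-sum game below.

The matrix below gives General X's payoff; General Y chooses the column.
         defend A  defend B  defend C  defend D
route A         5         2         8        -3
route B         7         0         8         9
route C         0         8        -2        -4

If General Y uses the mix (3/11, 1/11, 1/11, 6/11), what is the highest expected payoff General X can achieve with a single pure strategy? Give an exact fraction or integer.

83/11

route A: (5)·(3/11) + (2)·(1/11) + (8)·(1/11) + (-3)·(6/11) = 7/11.
route B: (7)·(3/11) + (0)·(1/11) + (8)·(1/11) + (9)·(6/11) = 83/11.
route C: (0)·(3/11) + (8)·(1/11) + (-2)·(1/11) + (-4)·(6/11) = -18/11.
The best pure response is route B with expected payoff 83/11.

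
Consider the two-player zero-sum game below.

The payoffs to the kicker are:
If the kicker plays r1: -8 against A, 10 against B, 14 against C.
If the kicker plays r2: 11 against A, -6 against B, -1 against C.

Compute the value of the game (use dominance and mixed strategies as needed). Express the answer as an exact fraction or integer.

62/35

Column C is strictly dominated by B for the goalkeeper (it gives the kicker more in every row).
The remaining 2×2 game on (r1, r2) × (A, B) has no saddle point. Let the kicker play r1 with probability p; indifference gives −8p + 11(1−p) = 10p − 6(1−p), so p = 17/35.
Similarly the goalkeeper's optimal q on A is 16/35, and the value is -8·(16/35) + (10)·(19/35) = 62/35.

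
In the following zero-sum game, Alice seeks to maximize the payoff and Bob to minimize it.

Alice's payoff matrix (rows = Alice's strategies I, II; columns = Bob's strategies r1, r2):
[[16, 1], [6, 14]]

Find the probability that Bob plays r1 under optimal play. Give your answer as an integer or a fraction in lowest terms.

Row minima are 1 and 6, so Alice's maximin is 6; column maxima are 16 and 14, so Bob's minimax is 14. These differ, so the equilibrium is in mixed strategies.
Let Bob play r1 with probability q. Alice is indifferent when 16q + (1−q) = 6q + 14(1−q), giving q = 13/23.

13/23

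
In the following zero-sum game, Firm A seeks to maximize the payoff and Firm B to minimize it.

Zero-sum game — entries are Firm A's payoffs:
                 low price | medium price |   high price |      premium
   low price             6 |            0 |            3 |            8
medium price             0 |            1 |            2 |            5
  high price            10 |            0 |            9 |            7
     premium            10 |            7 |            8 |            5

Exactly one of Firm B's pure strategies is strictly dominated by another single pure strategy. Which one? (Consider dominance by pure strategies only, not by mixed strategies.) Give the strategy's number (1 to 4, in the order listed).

3

Firm B prefers columns that give Firm A less. Compare high price with medium price: 0 < 3, 1 < 2, 0 < 9, 7 < 8.
So medium price strictly dominates high price for Firm B; high price is strictly dominated.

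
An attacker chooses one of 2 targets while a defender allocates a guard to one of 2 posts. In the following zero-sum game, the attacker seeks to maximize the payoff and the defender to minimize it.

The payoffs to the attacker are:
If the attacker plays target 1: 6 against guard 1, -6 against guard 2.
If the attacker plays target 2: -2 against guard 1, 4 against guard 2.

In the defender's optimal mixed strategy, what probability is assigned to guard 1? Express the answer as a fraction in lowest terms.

Row minima are -6 and -2, so the attacker's maximin is -2; column maxima are 6 and 4, so the defender's minimax is 4. These differ, so the equilibrium is in mixed strategies.
Let the defender play guard 1 with probability q. The attacker is indifferent when 6q − 6(1−q) = −2q + 4(1−q), giving q = 5/9.

5/9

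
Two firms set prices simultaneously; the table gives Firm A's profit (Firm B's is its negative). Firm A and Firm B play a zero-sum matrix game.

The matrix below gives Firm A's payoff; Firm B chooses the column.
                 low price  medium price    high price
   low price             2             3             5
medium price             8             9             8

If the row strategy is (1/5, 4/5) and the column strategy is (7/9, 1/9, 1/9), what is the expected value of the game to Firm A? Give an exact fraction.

Against (7/9, 1/9, 1/9), each row's expected payoff is low price: 22/9; medium price: 73/9.
Taking the (1/5, 4/5)-weighted average: (1/5)·(22/9) + (4/5)·(73/9) = 314/45.

314/45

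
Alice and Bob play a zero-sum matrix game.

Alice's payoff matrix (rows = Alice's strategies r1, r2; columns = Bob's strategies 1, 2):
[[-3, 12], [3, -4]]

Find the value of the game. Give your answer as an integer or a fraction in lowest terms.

12/11

Row minima are -3 and -4, so Alice's maximin is -3; column maxima are 3 and 12, so Bob's minimax is 3. These differ, so the equilibrium is in mixed strategies.
Let Alice play r1 with probability p. Bob is indifferent when −3p + 3(1−p) = 12p − 4(1−p), giving p = 7/22.
Let Bob play 1 with probability q. Alice is indifferent when −3q + 12(1−q) = 3q − 4(1−q), giving q = 8/11.
The value is -3·(8/11) + (12)·(3/11) = 12/11.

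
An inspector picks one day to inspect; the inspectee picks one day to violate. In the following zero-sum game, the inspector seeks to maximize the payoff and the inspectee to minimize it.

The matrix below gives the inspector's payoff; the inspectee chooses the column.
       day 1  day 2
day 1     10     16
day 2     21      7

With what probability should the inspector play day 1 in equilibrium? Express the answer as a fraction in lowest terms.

7/10

Row minima are 10 and 7, so the inspector's maximin is 10; column maxima are 21 and 16, so the inspectee's minimax is 16. These differ, so the equilibrium is in mixed strategies.
Let the inspector play day 1 with probability p. The inspectee is indifferent when 10p + 21(1−p) = 16p + 7(1−p), giving p = 7/10.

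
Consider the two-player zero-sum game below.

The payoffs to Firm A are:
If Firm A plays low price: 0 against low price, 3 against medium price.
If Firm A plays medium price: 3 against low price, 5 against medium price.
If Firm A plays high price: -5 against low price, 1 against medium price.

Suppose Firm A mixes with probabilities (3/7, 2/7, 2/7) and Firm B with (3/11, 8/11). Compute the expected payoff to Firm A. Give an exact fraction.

Against (3/11, 8/11), each row's expected payoff is low price: 24/11; medium price: 49/11; high price: -7/11.
Taking the (3/7, 2/7, 2/7)-weighted average: (3/7)·(24/11) + (2/7)·(49/11) + (2/7)·(-7/11) = 156/77.

156/77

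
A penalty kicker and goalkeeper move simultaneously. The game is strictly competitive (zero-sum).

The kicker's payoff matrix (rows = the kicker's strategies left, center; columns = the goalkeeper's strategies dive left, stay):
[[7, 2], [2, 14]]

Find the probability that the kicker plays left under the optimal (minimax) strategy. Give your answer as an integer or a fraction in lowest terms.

Row minima are 2 and 2, so the kicker's maximin is 2; column maxima are 7 and 14, so the goalkeeper's minimax is 7. These differ, so the equilibrium is in mixed strategies.
Let the kicker play left with probability p. The goalkeeper is indifferent when 7p + 2(1−p) = 2p + 14(1−p), giving p = 12/17.

12/17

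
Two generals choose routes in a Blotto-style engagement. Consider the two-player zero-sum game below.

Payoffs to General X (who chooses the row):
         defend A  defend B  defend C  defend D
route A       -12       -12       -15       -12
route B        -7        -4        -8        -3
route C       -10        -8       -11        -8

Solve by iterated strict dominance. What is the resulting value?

Column defend A is strictly dominated by defend C for General Y (-15<-12, -8<-7, -11<-10); eliminate defend A.
Column defend B is strictly dominated by defend C for General Y (-15<-12, -8<-4, -11<-8); eliminate defend B.
Column defend D is strictly dominated by defend C for General Y (-15<-12, -8<-3, -11<-8); eliminate defend D.
Row route A is strictly dominated by row route B (-8>-15); eliminate route A.
Row route C is strictly dominated by row route B (-8>-11); eliminate route C.
Only (route B, defend C) remains, with payoff -8.

-8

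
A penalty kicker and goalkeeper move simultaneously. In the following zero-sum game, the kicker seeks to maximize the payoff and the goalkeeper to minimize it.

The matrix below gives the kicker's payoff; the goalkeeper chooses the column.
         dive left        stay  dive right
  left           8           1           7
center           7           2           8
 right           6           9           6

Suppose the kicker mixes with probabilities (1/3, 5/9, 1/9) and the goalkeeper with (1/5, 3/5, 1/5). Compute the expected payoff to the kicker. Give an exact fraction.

Against (1/5, 3/5, 1/5), each row's expected payoff is left: 18/5; center: 21/5; right: 39/5.
Taking the (1/3, 5/9, 1/9)-weighted average: (1/3)·(18/5) + (5/9)·(21/5) + (1/9)·(39/5) = 22/5.

22/5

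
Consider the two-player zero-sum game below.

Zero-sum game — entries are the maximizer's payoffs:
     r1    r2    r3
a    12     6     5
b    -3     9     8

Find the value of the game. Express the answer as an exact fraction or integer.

Column r2 is strictly dominated by r3 for the minimizer (it gives the maximizer more in every row).
The remaining 2×2 game on (a, b) × (r1, r3) has no saddle point. Let the maximizer play a with probability p; indifference gives 12p − 3(1−p) = 5p + 8(1−p), so p = 11/18.
Similarly the minimizer's optimal q on r1 is 1/6, and the value is 12·(1/6) + (5)·(5/6) = 37/6.

37/6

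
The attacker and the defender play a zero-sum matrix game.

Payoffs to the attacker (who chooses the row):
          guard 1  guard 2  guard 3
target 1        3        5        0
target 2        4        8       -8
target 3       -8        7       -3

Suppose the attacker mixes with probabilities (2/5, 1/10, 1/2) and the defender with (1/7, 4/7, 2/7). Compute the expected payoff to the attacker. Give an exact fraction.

Against (1/7, 4/7, 2/7), each row's expected payoff is target 1: 23/7; target 2: 20/7; target 3: 2.
Taking the (2/5, 1/10, 1/2)-weighted average: (2/5)·(23/7) + (1/10)·(20/7) + (1/2)·(2) = 13/5.

13/5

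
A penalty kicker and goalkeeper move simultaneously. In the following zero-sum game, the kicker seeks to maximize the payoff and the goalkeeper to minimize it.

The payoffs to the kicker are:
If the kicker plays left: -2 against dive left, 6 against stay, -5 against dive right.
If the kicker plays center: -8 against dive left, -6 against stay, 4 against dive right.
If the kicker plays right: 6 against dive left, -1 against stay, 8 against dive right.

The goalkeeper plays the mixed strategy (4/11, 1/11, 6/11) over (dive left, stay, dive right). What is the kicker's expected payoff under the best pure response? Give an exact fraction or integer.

left: (-2)·(4/11) + (6)·(1/11) + (-5)·(6/11) = -32/11.
center: (-8)·(4/11) + (-6)·(1/11) + (4)·(6/11) = -14/11.
right: (6)·(4/11) + (-1)·(1/11) + (8)·(6/11) = 71/11.
The best pure response is right with expected payoff 71/11.

71/11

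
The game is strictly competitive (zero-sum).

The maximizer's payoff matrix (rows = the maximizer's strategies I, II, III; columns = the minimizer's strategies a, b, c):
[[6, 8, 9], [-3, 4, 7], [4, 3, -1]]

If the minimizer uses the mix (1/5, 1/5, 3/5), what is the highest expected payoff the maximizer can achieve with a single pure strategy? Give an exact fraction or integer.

41/5

I: (6)·(1/5) + (8)·(1/5) + (9)·(3/5) = 41/5.
II: (-3)·(1/5) + (4)·(1/5) + (7)·(3/5) = 22/5.
III: (4)·(1/5) + (3)·(1/5) + (-1)·(3/5) = 4/5.
The best pure response is I with expected payoff 41/5.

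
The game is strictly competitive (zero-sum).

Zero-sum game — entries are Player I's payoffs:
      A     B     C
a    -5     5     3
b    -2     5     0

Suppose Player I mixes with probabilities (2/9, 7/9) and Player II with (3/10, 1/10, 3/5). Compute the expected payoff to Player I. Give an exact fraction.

1/10

Against (3/10, 1/10, 3/5), each row's expected payoff is a: 4/5; b: -1/10.
Taking the (2/9, 7/9)-weighted average: (2/9)·(4/5) + (7/9)·(-1/10) = 1/10.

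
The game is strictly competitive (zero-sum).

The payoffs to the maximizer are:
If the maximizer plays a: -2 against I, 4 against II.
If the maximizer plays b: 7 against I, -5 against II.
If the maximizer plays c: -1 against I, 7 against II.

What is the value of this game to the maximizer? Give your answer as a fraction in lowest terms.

Row a is strictly dominated by row c, so the maximizer never plays it.
The remaining 2×2 game on (b, c) × (I, II) has no saddle point. Let the maximizer play b with probability p; indifference gives 7p − (1−p) = −5p + 7(1−p), so p = 2/5.
Similarly the minimizer's optimal q on I is 3/5, and the value is 7·(3/5) + (-5)·(2/5) = 11/5.

11/5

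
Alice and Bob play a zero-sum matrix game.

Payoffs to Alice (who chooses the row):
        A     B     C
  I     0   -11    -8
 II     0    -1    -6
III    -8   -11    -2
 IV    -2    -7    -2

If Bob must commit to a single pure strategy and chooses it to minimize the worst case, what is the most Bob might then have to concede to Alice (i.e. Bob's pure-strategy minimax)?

-2

The worst case (largest entry) in each column is A: 0, B: -1, C: -2.
The best (smallest) of these is -2.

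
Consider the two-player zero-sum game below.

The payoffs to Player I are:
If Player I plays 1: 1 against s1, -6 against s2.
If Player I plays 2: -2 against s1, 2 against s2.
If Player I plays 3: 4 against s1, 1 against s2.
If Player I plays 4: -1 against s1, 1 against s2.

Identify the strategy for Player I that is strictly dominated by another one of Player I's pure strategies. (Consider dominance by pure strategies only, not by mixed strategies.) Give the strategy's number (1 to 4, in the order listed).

Compare 1 with 3: 4 > 1, 1 > -6.
So 3 strictly dominates 1 for Player I; 1 is strictly dominated.

1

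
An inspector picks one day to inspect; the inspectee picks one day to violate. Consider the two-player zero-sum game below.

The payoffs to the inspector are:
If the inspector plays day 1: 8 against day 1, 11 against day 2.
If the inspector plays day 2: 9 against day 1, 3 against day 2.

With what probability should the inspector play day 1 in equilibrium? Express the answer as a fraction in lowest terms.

Row minima are 8 and 3, so the inspector's maximin is 8; column maxima are 9 and 11, so the inspectee's minimax is 9. These differ, so the equilibrium is in mixed strategies.
Let the inspector play day 1 with probability p. The inspectee is indifferent when 8p + 9(1−p) = 11p + 3(1−p), giving p = 2/3.

2/3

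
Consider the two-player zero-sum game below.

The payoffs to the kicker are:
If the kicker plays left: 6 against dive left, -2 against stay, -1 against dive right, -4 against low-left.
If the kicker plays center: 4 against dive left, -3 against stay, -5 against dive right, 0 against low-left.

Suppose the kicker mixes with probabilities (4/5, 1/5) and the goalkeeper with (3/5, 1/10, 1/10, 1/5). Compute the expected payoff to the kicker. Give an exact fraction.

58/25

Against (3/5, 1/10, 1/10, 1/5), each row's expected payoff is left: 5/2; center: 8/5.
Taking the (4/5, 1/5)-weighted average: (4/5)·(5/2) + (1/5)·(8/5) = 58/25.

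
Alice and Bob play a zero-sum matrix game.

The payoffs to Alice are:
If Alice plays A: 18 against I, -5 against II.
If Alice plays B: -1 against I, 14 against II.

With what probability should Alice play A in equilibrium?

Row minima are -5 and -1, so Alice's maximin is -1; column maxima are 18 and 14, so Bob's minimax is 14. These differ, so the equilibrium is in mixed strategies.
Let Alice play A with probability p. Bob is indifferent when 18p − (1−p) = −5p + 14(1−p), giving p = 15/38.

15/38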